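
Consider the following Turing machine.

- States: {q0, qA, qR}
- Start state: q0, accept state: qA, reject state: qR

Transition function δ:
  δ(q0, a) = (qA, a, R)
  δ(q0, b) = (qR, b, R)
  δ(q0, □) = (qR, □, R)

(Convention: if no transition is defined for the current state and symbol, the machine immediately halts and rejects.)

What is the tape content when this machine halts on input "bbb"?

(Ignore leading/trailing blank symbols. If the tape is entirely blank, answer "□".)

Execution trace:
Initial: [q0]bbb
Step 1: δ(q0, b) = (qR, b, R) → b[qR]bb

The machine reaches the reject state qR and halts.

Final tape (ignoring leading/trailing blanks): bbb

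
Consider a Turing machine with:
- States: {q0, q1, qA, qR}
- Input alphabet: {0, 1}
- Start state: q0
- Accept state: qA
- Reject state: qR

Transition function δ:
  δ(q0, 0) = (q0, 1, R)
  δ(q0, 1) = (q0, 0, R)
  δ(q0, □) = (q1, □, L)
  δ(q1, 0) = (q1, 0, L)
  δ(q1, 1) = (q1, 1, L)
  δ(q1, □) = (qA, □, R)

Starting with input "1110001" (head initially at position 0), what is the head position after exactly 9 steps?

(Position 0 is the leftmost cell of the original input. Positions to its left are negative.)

Execution trace (head position shown):
Step 0: [q0]1110001  (head at position 0)
Step 1: move right → 0[q0]110001  (head at position 1)
Step 2: move right → 00[q0]10001  (head at position 2)
Step 3: move right → 000[q0]0001  (head at position 3)
Step 4: move right → 0001[q0]001  (head at position 4)
Step 5: move right → 00011[q0]01  (head at position 5)
Step 6: move right → 000111[q0]1  (head at position 6)
Step 7: move right → 0001110[q0]□  (head at position 7)
Step 8: move left → 000111[q1]0□  (head at position 6)
Step 9: move left → 00011[q1]10□  (head at position 5)

After 9 steps, the head is at position 5.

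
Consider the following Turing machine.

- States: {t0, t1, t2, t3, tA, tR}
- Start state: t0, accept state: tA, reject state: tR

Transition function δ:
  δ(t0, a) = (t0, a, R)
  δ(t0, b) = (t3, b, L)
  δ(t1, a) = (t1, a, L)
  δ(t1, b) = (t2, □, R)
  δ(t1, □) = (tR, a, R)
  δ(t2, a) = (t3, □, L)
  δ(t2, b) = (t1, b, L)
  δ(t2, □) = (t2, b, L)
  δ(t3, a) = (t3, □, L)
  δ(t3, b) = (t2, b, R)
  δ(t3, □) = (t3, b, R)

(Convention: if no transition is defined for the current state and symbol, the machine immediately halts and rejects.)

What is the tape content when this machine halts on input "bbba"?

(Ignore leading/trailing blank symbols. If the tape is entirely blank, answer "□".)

Execution trace:
Initial: [t0]bbba
Step 1: δ(t0, b) = (t3, b, L) → [t3]□bbba
Step 2: δ(t3, □) = (t3, b, R) → b[t3]bbba
Step 3: δ(t3, b) = (t2, b, R) → bb[t2]bba
Step 4: δ(t2, b) = (t1, b, L) → b[t1]bbba
Step 5: δ(t1, b) = (t2, □, R) → b□[t2]bba
Step 6: δ(t2, b) = (t1, b, L) → b[t1]□bba
Step 7: δ(t1, □) = (tR, a, R) → ba[tR]bba

The machine reaches the reject state tR and halts.

Final tape (ignoring leading/trailing blanks): babba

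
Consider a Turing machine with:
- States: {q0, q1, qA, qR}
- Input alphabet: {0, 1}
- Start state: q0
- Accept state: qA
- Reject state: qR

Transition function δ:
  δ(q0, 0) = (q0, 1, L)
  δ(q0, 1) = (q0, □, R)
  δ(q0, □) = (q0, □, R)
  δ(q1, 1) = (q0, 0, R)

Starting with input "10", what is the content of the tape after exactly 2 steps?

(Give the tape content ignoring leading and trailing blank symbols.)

Execution trace:
Initial: [q0]10
Step 1: δ(q0, 1) = (q0, □, R) → □[q0]0
Step 2: δ(q0, 0) = (q0, 1, L) → [q0]□1

After 2 steps, the tape (ignoring leading/trailing blanks) is: 1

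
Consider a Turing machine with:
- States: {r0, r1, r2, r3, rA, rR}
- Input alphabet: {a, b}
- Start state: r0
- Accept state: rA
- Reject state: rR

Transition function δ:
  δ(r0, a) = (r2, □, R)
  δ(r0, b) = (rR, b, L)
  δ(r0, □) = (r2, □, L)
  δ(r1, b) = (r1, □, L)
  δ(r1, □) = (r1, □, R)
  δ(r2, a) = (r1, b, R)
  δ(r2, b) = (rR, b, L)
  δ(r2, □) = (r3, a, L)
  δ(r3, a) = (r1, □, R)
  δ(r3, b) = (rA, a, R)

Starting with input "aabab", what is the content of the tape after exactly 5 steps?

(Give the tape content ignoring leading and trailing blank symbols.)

Execution trace:
Initial: [r0]aabab
Step 1: δ(r0, a) = (r2, □, R) → □[r2]abab
Step 2: δ(r2, a) = (r1, b, R) → □b[r1]bab
Step 3: δ(r1, b) = (r1, □, L) → □[r1]b□ab
Step 4: δ(r1, b) = (r1, □, L) → [r1]□□□ab
Step 5: δ(r1, □) = (r1, □, R) → □[r1]□□ab

After 5 steps, the tape (ignoring leading/trailing blanks) is: ab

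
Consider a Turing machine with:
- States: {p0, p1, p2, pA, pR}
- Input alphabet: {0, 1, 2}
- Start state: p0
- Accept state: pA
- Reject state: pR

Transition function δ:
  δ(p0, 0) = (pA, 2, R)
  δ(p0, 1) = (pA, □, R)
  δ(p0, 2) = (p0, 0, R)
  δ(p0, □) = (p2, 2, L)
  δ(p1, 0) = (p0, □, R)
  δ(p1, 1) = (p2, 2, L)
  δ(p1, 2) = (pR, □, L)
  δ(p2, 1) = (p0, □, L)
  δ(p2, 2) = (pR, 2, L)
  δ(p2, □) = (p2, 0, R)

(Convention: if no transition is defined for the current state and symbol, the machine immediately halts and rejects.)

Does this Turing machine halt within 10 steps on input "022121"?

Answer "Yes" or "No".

Execution trace:
Initial: [p0]022121
Step 1: δ(p0, 0) = (pA, 2, R) → 2[pA]22121

The machine reaches the accept state pA and halts.
The machine halted after 1 step (within the 10-step bound).

Answer: Yes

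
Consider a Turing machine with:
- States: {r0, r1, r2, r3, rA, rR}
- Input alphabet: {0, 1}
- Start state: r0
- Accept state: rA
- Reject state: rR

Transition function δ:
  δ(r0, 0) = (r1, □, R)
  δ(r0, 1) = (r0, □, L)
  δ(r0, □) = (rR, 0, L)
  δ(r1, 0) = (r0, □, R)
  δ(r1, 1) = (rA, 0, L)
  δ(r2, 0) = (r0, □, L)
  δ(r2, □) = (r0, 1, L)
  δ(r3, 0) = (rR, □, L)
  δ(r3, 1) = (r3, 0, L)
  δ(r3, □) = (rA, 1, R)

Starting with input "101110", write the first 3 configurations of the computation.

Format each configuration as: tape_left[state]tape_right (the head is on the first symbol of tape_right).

Transitions applied:
Step 1: δ(r0, 1) = (r0, □, L)
Step 2: δ(r0, □) = (rR, 0, L)

The first 3 configurations are:
[r0]101110 ⊢ [r0]□□01110 ⊢ [rR]□0□01110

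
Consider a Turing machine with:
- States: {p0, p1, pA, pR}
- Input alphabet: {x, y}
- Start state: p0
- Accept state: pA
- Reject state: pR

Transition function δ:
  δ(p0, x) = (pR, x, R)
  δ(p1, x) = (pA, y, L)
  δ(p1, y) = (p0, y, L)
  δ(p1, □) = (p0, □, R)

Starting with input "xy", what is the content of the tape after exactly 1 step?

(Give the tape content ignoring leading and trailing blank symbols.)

Execution trace:
Initial: [p0]xy
Step 1: δ(p0, x) = (pR, x, R) → x[pR]y

The machine reaches the reject state pR and halts.

After 1 step, the tape (ignoring leading/trailing blanks) is: xy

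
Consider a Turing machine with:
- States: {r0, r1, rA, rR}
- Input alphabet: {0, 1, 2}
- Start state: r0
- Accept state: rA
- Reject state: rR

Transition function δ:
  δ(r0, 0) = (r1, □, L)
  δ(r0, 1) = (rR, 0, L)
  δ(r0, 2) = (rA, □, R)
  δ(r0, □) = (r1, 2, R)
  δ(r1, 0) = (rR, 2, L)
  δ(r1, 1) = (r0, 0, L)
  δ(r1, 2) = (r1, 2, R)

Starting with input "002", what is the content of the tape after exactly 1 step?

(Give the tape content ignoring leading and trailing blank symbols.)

Execution trace:
Initial: [r0]002
Step 1: δ(r0, 0) = (r1, □, L) → [r1]□□02

No transition is defined for δ(r1, □). By convention the machine halts and rejects.

After 1 step, the tape (ignoring leading/trailing blanks) is: 02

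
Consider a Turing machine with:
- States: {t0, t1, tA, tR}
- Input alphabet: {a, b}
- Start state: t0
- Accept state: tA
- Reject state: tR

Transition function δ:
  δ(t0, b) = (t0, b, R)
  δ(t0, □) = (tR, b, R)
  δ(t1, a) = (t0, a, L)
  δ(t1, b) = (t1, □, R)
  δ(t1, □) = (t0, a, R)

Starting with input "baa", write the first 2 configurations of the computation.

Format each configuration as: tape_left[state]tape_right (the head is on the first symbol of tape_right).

Transitions applied:
Step 1: δ(t0, b) = (t0, b, R)

The first 2 configurations are:
[t0]baa ⊢ b[t0]aa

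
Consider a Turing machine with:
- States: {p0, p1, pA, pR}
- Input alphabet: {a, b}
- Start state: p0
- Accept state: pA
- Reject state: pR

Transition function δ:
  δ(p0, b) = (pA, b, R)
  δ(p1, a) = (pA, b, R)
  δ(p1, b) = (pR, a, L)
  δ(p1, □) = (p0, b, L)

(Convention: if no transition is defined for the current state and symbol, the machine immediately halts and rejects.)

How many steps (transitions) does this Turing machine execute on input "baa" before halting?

Execution trace:
Initial: [p0]baa
Step 1: δ(p0, b) = (pA, b, R) → b[pA]aa

The machine reaches the accept state pA and halts.

The machine executed 1 step before halting.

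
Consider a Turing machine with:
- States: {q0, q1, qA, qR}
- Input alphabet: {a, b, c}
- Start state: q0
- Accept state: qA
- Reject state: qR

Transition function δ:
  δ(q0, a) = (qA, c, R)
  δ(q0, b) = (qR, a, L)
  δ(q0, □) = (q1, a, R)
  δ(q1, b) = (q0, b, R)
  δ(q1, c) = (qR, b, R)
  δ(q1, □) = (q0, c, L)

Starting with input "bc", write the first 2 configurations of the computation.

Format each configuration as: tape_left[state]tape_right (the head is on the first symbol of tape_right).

Transitions applied:
Step 1: δ(q0, b) = (qR, a, L)

The first 2 configurations are:
[q0]bc ⊢ [qR]□ac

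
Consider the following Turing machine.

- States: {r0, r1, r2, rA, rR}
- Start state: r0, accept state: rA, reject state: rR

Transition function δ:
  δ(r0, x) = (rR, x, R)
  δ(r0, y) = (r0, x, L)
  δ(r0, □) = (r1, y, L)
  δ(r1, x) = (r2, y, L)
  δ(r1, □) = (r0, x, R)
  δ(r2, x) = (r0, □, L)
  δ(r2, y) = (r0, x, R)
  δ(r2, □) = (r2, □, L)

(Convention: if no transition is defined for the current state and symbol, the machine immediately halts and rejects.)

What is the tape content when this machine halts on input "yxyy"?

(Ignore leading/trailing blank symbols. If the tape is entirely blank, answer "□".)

Execution trace:
Initial: [r0]yxyy
Step 1: δ(r0, y) = (r0, x, L) → [r0]□xxyy
Step 2: δ(r0, □) = (r1, y, L) → [r1]□yxxyy
Step 3: δ(r1, □) = (r0, x, R) → x[r0]yxxyy
Step 4: δ(r0, y) = (r0, x, L) → [r0]xxxxyy
Step 5: δ(r0, x) = (rR, x, R) → x[rR]xxxyy

The machine reaches the reject state rR and halts.

Final tape (ignoring leading/trailing blanks): xxxxyy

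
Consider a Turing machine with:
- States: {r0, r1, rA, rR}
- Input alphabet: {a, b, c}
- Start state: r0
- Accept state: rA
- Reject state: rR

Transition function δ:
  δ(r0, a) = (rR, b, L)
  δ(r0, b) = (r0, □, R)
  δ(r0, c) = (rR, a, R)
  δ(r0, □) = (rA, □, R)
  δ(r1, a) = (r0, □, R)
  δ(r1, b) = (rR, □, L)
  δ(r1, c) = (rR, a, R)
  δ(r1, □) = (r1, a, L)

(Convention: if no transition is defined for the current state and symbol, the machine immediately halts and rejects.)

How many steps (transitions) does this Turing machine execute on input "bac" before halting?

Execution trace:
Initial: [r0]bac
Step 1: δ(r0, b) = (r0, □, R) → □[r0]ac
Step 2: δ(r0, a) = (rR, b, L) → [rR]□bc

The machine reaches the reject state rR and halts.

The machine executed 2 steps before halting.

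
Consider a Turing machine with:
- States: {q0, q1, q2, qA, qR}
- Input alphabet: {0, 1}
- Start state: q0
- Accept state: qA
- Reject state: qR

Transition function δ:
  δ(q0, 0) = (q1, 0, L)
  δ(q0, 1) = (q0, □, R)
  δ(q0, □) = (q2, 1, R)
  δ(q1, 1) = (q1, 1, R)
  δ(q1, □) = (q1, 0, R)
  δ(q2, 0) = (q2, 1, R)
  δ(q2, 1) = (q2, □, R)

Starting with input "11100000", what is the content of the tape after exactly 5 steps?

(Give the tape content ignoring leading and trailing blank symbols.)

Execution trace:
Initial: [q0]11100000
Step 1: δ(q0, 1) = (q0, □, R) → □[q0]1100000
Step 2: δ(q0, 1) = (q0, □, R) → □□[q0]100000
Step 3: δ(q0, 1) = (q0, □, R) → □□□[q0]00000
Step 4: δ(q0, 0) = (q1, 0, L) → □□[q1]□00000
Step 5: δ(q1, □) = (q1, 0, R) → □□0[q1]00000

No transition is defined for δ(q1, 0). By convention the machine halts and rejects.

After 5 steps, the tape (ignoring leading/trailing blanks) is: 000000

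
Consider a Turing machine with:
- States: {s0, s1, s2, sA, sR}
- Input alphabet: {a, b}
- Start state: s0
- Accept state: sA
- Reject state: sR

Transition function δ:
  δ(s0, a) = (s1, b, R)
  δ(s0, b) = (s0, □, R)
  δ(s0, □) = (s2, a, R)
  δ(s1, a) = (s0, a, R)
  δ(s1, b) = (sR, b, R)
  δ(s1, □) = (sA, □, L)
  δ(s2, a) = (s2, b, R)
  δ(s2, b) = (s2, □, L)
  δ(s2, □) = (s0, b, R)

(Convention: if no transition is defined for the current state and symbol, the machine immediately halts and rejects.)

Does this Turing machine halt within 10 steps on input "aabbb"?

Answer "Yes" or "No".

Execution trace:
Initial: [s0]aabbb
Step 1: δ(s0, a) = (s1, b, R) → b[s1]abbb
Step 2: δ(s1, a) = (s0, a, R) → ba[s0]bbb
Step 3: δ(s0, b) = (s0, □, R) → ba□[s0]bb
Step 4: δ(s0, b) = (s0, □, R) → ba□□[s0]b
Step 5: δ(s0, b) = (s0, □, R) → ba□□□[s0]□
Step 6: δ(s0, □) = (s2, a, R) → ba□□□a[s2]□
Step 7: δ(s2, □) = (s0, b, R) → ba□□□ab[s0]□
Step 8: δ(s0, □) = (s2, a, R) → ba□□□aba[s2]□
Step 9: δ(s2, □) = (s0, b, R) → ba□□□abab[s0]□
Step 10: δ(s0, □) = (s2, a, R) → ba□□□ababa[s2]□

The machine has not reached a halting state after 10 steps.
The machine did not halt within the 10-step bound.

Answer: No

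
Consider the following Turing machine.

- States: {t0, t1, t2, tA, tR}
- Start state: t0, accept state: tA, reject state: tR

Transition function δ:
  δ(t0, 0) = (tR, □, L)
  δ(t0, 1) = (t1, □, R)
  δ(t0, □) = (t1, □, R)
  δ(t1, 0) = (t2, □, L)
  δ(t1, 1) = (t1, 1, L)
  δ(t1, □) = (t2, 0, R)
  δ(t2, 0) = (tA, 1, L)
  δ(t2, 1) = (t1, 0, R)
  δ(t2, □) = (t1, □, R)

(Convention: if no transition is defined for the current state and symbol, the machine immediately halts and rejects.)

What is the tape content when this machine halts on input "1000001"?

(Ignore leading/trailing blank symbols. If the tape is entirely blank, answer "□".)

Execution trace:
Initial: [t0]1000001
Step 1: δ(t0, 1) = (t1, □, R) → □[t1]000001
Step 2: δ(t1, 0) = (t2, □, L) → [t2]□□00001
Step 3: δ(t2, □) = (t1, □, R) → □[t1]□00001
Step 4: δ(t1, □) = (t2, 0, R) → □0[t2]00001
Step 5: δ(t2, 0) = (tA, 1, L) → □[tA]010001

The machine reaches the accept state tA and halts.

Final tape (ignoring leading/trailing blanks): 010001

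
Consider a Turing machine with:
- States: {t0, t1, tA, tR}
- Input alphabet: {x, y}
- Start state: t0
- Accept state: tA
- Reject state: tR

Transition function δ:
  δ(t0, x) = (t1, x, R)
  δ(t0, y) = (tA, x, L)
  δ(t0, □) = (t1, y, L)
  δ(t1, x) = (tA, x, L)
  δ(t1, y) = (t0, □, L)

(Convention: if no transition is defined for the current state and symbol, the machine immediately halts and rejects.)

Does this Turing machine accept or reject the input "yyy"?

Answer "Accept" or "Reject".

Execution trace:
Initial: [t0]yyy
Step 1: δ(t0, y) = (tA, x, L) → [tA]□xyy

The machine reaches the accept state tA and halts.

Answer: Accept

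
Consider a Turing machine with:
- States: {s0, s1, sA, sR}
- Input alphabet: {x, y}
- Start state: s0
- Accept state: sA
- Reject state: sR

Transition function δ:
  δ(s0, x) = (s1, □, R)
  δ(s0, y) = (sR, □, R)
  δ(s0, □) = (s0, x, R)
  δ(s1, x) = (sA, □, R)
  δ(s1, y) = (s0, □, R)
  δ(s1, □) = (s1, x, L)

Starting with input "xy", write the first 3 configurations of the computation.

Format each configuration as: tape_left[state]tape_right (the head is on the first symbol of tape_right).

Transitions applied:
Step 1: δ(s0, x) = (s1, □, R)
Step 2: δ(s1, y) = (s0, □, R)

The first 3 configurations are:
[s0]xy ⊢ □[s1]y ⊢ □□[s0]□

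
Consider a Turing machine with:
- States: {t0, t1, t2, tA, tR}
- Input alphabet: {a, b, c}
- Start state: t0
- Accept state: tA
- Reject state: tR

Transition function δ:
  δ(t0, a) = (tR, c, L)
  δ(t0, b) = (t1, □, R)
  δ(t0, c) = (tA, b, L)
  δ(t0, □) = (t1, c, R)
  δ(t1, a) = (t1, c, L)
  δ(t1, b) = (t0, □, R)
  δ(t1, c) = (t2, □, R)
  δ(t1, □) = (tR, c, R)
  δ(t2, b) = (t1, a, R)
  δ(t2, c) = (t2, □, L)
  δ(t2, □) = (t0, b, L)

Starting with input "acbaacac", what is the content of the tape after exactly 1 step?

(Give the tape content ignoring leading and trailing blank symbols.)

Execution trace:
Initial: [t0]acbaacac
Step 1: δ(t0, a) = (tR, c, L) → [tR]□ccbaacac

The machine reaches the reject state tR and halts.

After 1 step, the tape (ignoring leading/trailing blanks) is: ccbaacac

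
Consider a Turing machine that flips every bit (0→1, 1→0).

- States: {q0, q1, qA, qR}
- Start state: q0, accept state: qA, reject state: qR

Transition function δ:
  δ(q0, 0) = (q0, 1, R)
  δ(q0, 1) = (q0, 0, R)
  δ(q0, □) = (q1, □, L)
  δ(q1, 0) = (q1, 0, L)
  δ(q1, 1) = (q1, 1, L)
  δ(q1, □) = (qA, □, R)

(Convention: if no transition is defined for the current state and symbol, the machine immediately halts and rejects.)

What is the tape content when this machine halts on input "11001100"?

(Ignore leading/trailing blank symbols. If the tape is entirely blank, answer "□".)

Execution trace:
Initial: [q0]11001100
Step 1: δ(q0, 1) = (q0, 0, R) → 0[q0]1001100
Step 2: δ(q0, 1) = (q0, 0, R) → 00[q0]001100
Step 3: δ(q0, 0) = (q0, 1, R) → 001[q0]01100
Step 4: δ(q0, 0) = (q0, 1, R) → 0011[q0]1100
Step 5: δ(q0, 1) = (q0, 0, R) → 00110[q0]100
Step 6: δ(q0, 1) = (q0, 0, R) → 001100[q0]00
Step 7: δ(q0, 0) = (q0, 1, R) → 0011001[q0]0
Step 8: δ(q0, 0) = (q0, 1, R) → 00110011[q0]□
Step 9: δ(q0, □) = (q1, □, L) → 0011001[q1]1□
Step 10: δ(q1, 1) = (q1, 1, L) → 001100[q1]11□
Step 11: δ(q1, 1) = (q1, 1, L) → 00110[q1]011□
Step 12: δ(q1, 0) = (q1, 0, L) → 0011[q1]0011□
Step 13: δ(q1, 0) = (q1, 0, L) → 001[q1]10011□
Step 14: δ(q1, 1) = (q1, 1, L) → 00[q1]110011□
Step 15: δ(q1, 1) = (q1, 1, L) → 0[q1]0110011□
Step 16: δ(q1, 0) = (q1, 0, L) → [q1]00110011□
Step 17: δ(q1, 0) = (q1, 0, L) → [q1]□00110011□
Step 18: δ(q1, □) = (qA, □, R) → □[qA]00110011□

The machine reaches the accept state qA and halts.

Final tape (ignoring leading/trailing blanks): 00110011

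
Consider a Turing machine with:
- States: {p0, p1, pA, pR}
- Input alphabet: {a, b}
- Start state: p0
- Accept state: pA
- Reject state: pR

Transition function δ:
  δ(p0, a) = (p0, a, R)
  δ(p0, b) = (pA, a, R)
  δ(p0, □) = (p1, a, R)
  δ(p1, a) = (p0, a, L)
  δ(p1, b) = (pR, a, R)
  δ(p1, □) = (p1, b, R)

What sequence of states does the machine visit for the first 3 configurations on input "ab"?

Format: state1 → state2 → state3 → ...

Execution trace:
Initial: [p0]ab
Step 1: δ(p0, a) = (p0, a, R) → a[p0]b
Step 2: δ(p0, b) = (pA, a, R) → aa[pA]□

The machine reaches the accept state pA and halts.

State sequence: p0 → p0 → pA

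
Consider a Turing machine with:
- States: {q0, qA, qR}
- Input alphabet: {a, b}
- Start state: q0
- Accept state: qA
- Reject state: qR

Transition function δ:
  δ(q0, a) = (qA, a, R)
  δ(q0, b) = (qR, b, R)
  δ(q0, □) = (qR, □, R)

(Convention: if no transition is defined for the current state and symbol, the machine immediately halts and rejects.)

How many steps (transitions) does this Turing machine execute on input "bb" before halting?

Execution trace:
Initial: [q0]bb
Step 1: δ(q0, b) = (qR, b, R) → b[qR]b

The machine reaches the reject state qR and halts.

The machine executed 1 step before halting.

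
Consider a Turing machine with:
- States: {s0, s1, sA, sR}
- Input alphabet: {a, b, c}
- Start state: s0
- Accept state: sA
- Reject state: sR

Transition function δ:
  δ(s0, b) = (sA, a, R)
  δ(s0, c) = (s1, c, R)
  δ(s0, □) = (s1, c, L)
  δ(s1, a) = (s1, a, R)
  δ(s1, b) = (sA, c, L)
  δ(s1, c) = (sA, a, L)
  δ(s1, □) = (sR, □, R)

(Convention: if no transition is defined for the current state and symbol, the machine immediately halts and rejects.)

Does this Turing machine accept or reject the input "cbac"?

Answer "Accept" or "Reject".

Execution trace:
Initial: [s0]cbac
Step 1: δ(s0, c) = (s1, c, R) → c[s1]bac
Step 2: δ(s1, b) = (sA, c, L) → [sA]ccac

The machine reaches the accept state sA and halts.

Answer: Accept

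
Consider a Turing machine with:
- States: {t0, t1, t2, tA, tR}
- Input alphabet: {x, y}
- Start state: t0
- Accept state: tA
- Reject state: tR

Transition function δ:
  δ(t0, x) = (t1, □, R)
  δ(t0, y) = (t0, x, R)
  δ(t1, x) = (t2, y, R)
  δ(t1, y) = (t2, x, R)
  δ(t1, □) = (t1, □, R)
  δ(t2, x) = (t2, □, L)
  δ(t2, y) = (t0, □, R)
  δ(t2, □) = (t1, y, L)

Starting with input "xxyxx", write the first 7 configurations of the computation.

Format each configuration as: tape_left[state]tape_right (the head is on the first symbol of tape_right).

Transitions applied:
Step 1: δ(t0, x) = (t1, □, R)
Step 2: δ(t1, x) = (t2, y, R)
Step 3: δ(t2, y) = (t0, □, R)
Step 4: δ(t0, x) = (t1, □, R)
Step 5: δ(t1, x) = (t2, y, R)
Step 6: δ(t2, □) = (t1, y, L)

The first 7 configurations are:
[t0]xxyxx ⊢ □[t1]xyxx ⊢ □y[t2]yxx ⊢ □y□[t0]xx ⊢ □y□□[t1]x ⊢ □y□□y[t2]□ ⊢ □y□□[t1]yy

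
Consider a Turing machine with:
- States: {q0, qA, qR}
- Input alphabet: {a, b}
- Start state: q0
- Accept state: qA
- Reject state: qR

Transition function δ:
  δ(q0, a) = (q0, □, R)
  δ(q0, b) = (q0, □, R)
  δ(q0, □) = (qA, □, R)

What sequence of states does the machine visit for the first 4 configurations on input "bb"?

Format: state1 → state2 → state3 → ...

Execution trace:
Initial: [q0]bb
Step 1: δ(q0, b) = (q0, □, R) → □[q0]b
Step 2: δ(q0, b) = (q0, □, R) → □□[q0]□
Step 3: δ(q0, □) = (qA, □, R) → □□□[qA]□

The machine reaches the accept state qA and halts.

State sequence: q0 → q0 → q0 → qA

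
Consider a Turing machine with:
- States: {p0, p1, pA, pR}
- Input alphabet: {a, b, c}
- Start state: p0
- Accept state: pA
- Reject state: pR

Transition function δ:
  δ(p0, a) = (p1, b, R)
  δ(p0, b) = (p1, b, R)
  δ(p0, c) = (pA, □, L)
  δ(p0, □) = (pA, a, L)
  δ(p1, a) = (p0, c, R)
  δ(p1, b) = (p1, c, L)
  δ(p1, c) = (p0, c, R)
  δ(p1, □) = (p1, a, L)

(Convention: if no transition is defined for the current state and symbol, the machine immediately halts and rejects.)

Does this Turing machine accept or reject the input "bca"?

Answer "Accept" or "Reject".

Execution trace:
Initial: [p0]bca
Step 1: δ(p0, b) = (p1, b, R) → b[p1]ca
Step 2: δ(p1, c) = (p0, c, R) → bc[p0]a
Step 3: δ(p0, a) = (p1, b, R) → bcb[p1]□
Step 4: δ(p1, □) = (p1, a, L) → bc[p1]ba
Step 5: δ(p1, b) = (p1, c, L) → b[p1]cca
Step 6: δ(p1, c) = (p0, c, R) → bc[p0]ca
Step 7: δ(p0, c) = (pA, □, L) → b[pA]c□a

The machine reaches the accept state pA and halts.

Answer: Accept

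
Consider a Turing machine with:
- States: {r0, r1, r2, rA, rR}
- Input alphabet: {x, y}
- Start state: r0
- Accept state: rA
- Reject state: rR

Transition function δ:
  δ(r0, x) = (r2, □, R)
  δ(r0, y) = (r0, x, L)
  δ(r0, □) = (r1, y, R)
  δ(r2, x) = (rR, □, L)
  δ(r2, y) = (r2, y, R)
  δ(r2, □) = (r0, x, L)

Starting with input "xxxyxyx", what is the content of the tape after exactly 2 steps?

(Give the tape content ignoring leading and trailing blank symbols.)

Execution trace:
Initial: [r0]xxxyxyx
Step 1: δ(r0, x) = (r2, □, R) → □[r2]xxyxyx
Step 2: δ(r2, x) = (rR, □, L) → [rR]□□xyxyx

The machine reaches the reject state rR and halts.

After 2 steps, the tape (ignoring leading/trailing blanks) is: xyxyx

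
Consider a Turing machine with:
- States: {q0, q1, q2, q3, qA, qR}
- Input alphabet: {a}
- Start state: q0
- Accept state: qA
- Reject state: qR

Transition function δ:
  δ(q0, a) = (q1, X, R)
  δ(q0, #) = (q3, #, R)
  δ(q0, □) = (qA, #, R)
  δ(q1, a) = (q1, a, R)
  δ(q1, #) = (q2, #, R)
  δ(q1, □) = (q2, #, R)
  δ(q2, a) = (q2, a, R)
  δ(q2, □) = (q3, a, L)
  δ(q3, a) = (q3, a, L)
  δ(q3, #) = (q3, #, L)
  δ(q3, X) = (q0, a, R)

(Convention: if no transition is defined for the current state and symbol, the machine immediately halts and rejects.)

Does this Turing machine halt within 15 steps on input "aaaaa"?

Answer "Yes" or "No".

Execution trace:
Initial: [q0]aaaaa
Step 1: δ(q0, a) = (q1, X, R) → X[q1]aaaa
Step 2: δ(q1, a) = (q1, a, R) → Xa[q1]aaa
Step 3: δ(q1, a) = (q1, a, R) → Xaa[q1]aa
Step 4: δ(q1, a) = (q1, a, R) → Xaaa[q1]a
Step 5: δ(q1, a) = (q1, a, R) → Xaaaa[q1]□
Step 6: δ(q1, □) = (q2, #, R) → Xaaaa#[q2]□
Step 7: δ(q2, □) = (q3, a, L) → Xaaaa[q3]#a
Step 8: δ(q3, #) = (q3, #, L) → Xaaa[q3]a#a
Step 9: δ(q3, a) = (q3, a, L) → Xaa[q3]aa#a
Step 10: δ(q3, a) = (q3, a, L) → Xa[q3]aaa#a
Step 11: δ(q3, a) = (q3, a, L) → X[q3]aaaa#a
Step 12: δ(q3, a) = (q3, a, L) → [q3]Xaaaa#a
Step 13: δ(q3, X) = (q0, a, R) → a[q0]aaaa#a
Step 14: δ(q0, a) = (q1, X, R) → aX[q1]aaa#a
Step 15: δ(q1, a) = (q1, a, R) → aXa[q1]aa#a

The machine has not reached a halting state after 15 steps.
The machine did not halt within the 15-step bound.

Answer: No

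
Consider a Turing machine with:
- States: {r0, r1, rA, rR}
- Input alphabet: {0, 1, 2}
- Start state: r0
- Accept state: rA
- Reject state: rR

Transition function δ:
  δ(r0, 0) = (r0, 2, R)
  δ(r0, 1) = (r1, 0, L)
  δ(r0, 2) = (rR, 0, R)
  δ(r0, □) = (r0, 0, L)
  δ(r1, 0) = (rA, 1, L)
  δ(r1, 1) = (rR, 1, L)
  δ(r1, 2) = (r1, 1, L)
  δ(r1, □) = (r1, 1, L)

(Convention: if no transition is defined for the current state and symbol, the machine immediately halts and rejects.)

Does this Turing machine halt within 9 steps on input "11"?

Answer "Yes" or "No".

Execution trace:
Initial: [r0]11
Step 1: δ(r0, 1) = (r1, 0, L) → [r1]□01
Step 2: δ(r1, □) = (r1, 1, L) → [r1]□101
Step 3: δ(r1, □) = (r1, 1, L) → [r1]□1101
Step 4: δ(r1, □) = (r1, 1, L) → [r1]□11101
Step 5: δ(r1, □) = (r1, 1, L) → [r1]□111101
Step 6: δ(r1, □) = (r1, 1, L) → [r1]□1111101
Step 7: δ(r1, □) = (r1, 1, L) → [r1]□11111101
Step 8: δ(r1, □) = (r1, 1, L) → [r1]□111111101
Step 9: δ(r1, □) = (r1, 1, L) → [r1]□1111111101

The machine has not reached a halting state after 9 steps.
The machine did not halt within the 9-step bound.

Answer: No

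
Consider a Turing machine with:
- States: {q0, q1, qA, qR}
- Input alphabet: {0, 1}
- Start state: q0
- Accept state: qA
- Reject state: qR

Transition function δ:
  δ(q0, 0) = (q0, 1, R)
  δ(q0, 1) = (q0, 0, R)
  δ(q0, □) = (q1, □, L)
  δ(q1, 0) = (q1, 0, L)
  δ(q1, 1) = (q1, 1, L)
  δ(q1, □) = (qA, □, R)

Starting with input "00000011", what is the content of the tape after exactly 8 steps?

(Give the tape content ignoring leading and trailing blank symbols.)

Execution trace:
Initial: [q0]00000011
Step 1: δ(q0, 0) = (q0, 1, R) → 1[q0]0000011
Step 2: δ(q0, 0) = (q0, 1, R) → 11[q0]000011
Step 3: δ(q0, 0) = (q0, 1, R) → 111[q0]00011
Step 4: δ(q0, 0) = (q0, 1, R) → 1111[q0]0011
Step 5: δ(q0, 0) = (q0, 1, R) → 11111[q0]011
Step 6: δ(q0, 0) = (q0, 1, R) → 111111[q0]11
Step 7: δ(q0, 1) = (q0, 0, R) → 1111110[q0]1
Step 8: δ(q0, 1) = (q0, 0, R) → 11111100[q0]□

After 8 steps, the tape (ignoring leading/trailing blanks) is: 11111100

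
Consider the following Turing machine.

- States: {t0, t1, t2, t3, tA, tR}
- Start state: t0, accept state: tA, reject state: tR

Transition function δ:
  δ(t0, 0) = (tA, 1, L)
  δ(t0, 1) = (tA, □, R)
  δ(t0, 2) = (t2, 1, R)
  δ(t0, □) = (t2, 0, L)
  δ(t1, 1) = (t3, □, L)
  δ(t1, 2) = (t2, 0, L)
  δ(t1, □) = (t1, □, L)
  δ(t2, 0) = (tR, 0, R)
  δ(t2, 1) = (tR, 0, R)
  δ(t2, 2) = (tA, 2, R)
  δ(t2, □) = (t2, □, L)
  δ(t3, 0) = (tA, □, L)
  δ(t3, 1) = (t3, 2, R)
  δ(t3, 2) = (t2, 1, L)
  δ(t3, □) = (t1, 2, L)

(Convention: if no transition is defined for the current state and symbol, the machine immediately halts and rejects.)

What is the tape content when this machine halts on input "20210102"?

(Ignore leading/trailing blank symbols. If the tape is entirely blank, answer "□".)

Execution trace:
Initial: [t0]20210102
Step 1: δ(t0, 2) = (t2, 1, R) → 1[t2]0210102
Step 2: δ(t2, 0) = (tR, 0, R) → 10[tR]210102

The machine reaches the reject state tR and halts.

Final tape (ignoring leading/trailing blanks): 10210102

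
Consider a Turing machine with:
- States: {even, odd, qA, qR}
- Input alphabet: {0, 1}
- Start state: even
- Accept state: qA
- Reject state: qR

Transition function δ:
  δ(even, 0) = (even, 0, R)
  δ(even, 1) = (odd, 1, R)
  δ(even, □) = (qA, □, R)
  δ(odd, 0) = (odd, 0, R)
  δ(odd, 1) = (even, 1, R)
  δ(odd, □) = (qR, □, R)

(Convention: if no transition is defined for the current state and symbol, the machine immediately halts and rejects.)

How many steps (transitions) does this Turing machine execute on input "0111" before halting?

Execution trace:
Initial: [even]0111
Step 1: δ(even, 0) = (even, 0, R) → 0[even]111
Step 2: δ(even, 1) = (odd, 1, R) → 01[odd]11
Step 3: δ(odd, 1) = (even, 1, R) → 011[even]1
Step 4: δ(even, 1) = (odd, 1, R) → 0111[odd]□
Step 5: δ(odd, □) = (qR, □, R) → 0111□[qR]□

The machine reaches the reject state qR and halts.

The machine executed 5 steps before halting.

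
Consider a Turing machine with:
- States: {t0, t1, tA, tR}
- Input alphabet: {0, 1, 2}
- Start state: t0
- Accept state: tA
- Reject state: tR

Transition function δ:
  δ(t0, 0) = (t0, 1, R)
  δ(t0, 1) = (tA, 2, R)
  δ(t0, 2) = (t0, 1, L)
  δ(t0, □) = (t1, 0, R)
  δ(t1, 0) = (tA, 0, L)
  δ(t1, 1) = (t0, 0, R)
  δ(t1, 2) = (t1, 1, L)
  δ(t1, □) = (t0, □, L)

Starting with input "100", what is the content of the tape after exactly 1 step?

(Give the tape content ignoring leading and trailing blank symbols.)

Execution trace:
Initial: [t0]100
Step 1: δ(t0, 1) = (tA, 2, R) → 2[tA]00

The machine reaches the accept state tA and halts.

After 1 step, the tape (ignoring leading/trailing blanks) is: 200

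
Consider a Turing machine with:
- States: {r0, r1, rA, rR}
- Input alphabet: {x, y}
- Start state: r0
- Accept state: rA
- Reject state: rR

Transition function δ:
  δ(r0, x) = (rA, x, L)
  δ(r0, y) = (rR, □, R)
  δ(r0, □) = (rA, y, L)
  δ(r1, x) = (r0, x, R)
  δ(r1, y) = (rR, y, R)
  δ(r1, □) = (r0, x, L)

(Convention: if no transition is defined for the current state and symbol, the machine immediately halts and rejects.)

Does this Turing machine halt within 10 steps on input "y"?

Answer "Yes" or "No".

Execution trace:
Initial: [r0]y
Step 1: δ(r0, y) = (rR, □, R) → □[rR]□

The machine reaches the reject state rR and halts.
The machine halted after 1 step (within the 10-step bound).

Answer: Yes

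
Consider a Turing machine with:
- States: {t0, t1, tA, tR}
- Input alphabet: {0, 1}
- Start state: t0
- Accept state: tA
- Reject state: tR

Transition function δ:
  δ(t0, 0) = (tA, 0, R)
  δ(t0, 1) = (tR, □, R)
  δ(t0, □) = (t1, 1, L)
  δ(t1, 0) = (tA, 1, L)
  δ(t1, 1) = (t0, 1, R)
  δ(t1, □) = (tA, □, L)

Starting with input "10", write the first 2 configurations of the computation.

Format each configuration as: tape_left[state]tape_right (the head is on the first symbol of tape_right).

Transitions applied:
Step 1: δ(t0, 1) = (tR, □, R)

The first 2 configurations are:
[t0]10 ⊢ □[tR]0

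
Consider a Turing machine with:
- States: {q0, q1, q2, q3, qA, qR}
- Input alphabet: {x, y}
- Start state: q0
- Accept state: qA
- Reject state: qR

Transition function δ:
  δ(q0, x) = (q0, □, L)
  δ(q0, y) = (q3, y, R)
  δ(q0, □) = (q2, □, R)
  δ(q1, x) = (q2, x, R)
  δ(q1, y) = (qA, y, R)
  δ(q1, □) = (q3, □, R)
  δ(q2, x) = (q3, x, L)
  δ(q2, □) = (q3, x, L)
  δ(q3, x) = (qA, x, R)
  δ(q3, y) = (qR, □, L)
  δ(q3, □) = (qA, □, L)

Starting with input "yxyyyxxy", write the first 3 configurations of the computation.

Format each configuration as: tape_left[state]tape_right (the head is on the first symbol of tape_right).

Transitions applied:
Step 1: δ(q0, y) = (q3, y, R)
Step 2: δ(q3, x) = (qA, x, R)

The first 3 configurations are:
[q0]yxyyyxxy ⊢ y[q3]xyyyxxy ⊢ yx[qA]yyyxxy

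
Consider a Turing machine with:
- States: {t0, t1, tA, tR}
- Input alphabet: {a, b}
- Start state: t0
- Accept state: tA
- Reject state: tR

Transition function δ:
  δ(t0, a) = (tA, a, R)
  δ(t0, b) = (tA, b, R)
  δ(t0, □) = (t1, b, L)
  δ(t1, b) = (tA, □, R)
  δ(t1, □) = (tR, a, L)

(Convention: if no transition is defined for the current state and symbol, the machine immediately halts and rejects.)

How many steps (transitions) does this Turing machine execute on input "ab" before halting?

Execution trace:
Initial: [t0]ab
Step 1: δ(t0, a) = (tA, a, R) → a[tA]b

The machine reaches the accept state tA and halts.

The machine executed 1 step before halting.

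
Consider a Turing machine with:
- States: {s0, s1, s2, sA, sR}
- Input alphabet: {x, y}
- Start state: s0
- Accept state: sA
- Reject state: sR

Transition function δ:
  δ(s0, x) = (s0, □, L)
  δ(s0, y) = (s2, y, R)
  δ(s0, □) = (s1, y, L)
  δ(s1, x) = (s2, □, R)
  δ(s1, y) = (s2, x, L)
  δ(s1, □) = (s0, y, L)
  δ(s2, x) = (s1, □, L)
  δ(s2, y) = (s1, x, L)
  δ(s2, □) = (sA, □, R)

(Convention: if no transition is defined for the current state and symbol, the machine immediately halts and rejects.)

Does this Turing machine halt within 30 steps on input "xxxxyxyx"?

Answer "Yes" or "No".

Execution trace:
Initial: [s0]xxxxyxyx
Step 1: δ(s0, x) = (s0, □, L) → [s0]□□xxxyxyx
Step 2: δ(s0, □) = (s1, y, L) → [s1]□y□xxxyxyx
Step 3: δ(s1, □) = (s0, y, L) → [s0]□yy□xxxyxyx
Step 4: δ(s0, □) = (s1, y, L) → [s1]□yyy□xxxyxyx
Step 5: δ(s1, □) = (s0, y, L) → [s0]□yyyy□xxxyxyx
Step 6: δ(s0, □) = (s1, y, L) → [s1]□yyyyy□xxxyxyx
Step 7: δ(s1, □) = (s0, y, L) → [s0]□yyyyyy□xxxyxyx
Step 8: δ(s0, □) = (s1, y, L) → [s1]□yyyyyyy□xxxyxyx
Step 9: δ(s1, □) = (s0, y, L) → [s0]□yyyyyyyy□xxxyxyx
Step 10: δ(s0, □) = (s1, y, L) → [s1]□yyyyyyyyy□xxxyxyx
Step 11: δ(s1, □) = (s0, y, L) → [s0]□yyyyyyyyyy□xxxyxyx
Step 12: δ(s0, □) = (s1, y, L) → [s1]□yyyyyyyyyyy□xxxyxyx
Step 13: δ(s1, □) = (s0, y, L) → [s0]□yyyyyyyyyyyy□xxxyxyx
Step 14: δ(s0, □) = (s1, y, L) → [s1]□yyyyyyyyyyyyy□xxxyxyx
Step 15: δ(s1, □) = (s0, y, L) → [s0]□yyyyyyyyyyyyyy□xxxyxyx
Step 16: δ(s0, □) = (s1, y, L) → [s1]□yyyyyyyyyyyyyyy□xxxyxyx
Step 17: δ(s1, □) = (s0, y, L) → [s0]□yyyyyyyyyyyyyyyy□xxxyxyx
Step 18: δ(s0, □) = (s1, y, L) → [s1]□yyyyyyyyyyyyyyyyy□xxxyxyx
Step 19: δ(s1, □) = (s0, y, L) → [s0]□yyyyyyyyyyyyyyyyyy□xxxyxyx
Step 20: δ(s0, □) = (s1, y, L) → [s1]□yyyyyyyyyyyyyyyyyyy□xxxyxyx
Step 21: δ(s1, □) = (s0, y, L) → [s0]□yyyyyyyyyyyyyyyyyyyy□xxxyxyx
Step 22: δ(s0, □) = (s1, y, L) → [s1]□yyyyyyyyyyyyyyyyyyyyy□xxxyxyx
Step 23: δ(s1, □) = (s0, y, L) → [s0]□yyyyyyyyyyyyyyyyyyyyyy□xxxyxyx
Step 24: δ(s0, □) = (s1, y, L) → [s1]□yyyyyyyyyyyyyyyyyyyyyyy□xxxyxyx
Step 25: δ(s1, □) = (s0, y, L) → [s0]□yyyyyyyyyyyyyyyyyyyyyyyy□xxxyxyx
Step 26: δ(s0, □) = (s1, y, L) → [s1]□yyyyyyyyyyyyyyyyyyyyyyyyy□xxxyxyx
Step 27: δ(s1, □) = (s0, y, L) → [s0]□yyyyyyyyyyyyyyyyyyyyyyyyyy□xxxyxyx
Step 28: δ(s0, □) = (s1, y, L) → [s1]□yyyyyyyyyyyyyyyyyyyyyyyyyyy□xxxyxyx
Step 29: δ(s1, □) = (s0, y, L) → [s0]□yyyyyyyyyyyyyyyyyyyyyyyyyyyy□xxxyxyx
Step 30: δ(s0, □) = (s1, y, L) → [s1]□yyyyyyyyyyyyyyyyyyyyyyyyyyyyy□xxxyxyx

The machine has not reached a halting state after 30 steps.
The machine did not halt within the 30-step bound.

Answer: No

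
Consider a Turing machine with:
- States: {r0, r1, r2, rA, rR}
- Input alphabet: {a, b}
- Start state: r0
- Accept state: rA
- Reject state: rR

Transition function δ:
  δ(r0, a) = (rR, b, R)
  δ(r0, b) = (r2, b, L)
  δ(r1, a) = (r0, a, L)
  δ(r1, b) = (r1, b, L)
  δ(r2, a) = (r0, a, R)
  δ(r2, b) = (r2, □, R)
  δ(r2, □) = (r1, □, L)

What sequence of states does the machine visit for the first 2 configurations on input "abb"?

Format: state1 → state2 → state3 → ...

Execution trace:
Initial: [r0]abb
Step 1: δ(r0, a) = (rR, b, R) → b[rR]bb

The machine reaches the reject state rR and halts.

State sequence: r0 → rR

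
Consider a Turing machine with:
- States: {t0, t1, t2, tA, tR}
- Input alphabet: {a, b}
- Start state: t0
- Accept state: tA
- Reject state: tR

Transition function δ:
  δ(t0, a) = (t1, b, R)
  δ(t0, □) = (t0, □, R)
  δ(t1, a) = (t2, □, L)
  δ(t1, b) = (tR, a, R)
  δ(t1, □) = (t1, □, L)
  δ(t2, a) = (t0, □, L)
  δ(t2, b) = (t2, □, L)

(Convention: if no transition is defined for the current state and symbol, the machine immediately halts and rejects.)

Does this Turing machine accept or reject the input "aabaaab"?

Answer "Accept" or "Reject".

Execution trace:
Initial: [t0]aabaaab
Step 1: δ(t0, a) = (t1, b, R) → b[t1]abaaab
Step 2: δ(t1, a) = (t2, □, L) → [t2]b□baaab
Step 3: δ(t2, b) = (t2, □, L) → [t2]□□□baaab

No transition is defined for δ(t2, □). By convention the machine halts and rejects.

Answer: Reject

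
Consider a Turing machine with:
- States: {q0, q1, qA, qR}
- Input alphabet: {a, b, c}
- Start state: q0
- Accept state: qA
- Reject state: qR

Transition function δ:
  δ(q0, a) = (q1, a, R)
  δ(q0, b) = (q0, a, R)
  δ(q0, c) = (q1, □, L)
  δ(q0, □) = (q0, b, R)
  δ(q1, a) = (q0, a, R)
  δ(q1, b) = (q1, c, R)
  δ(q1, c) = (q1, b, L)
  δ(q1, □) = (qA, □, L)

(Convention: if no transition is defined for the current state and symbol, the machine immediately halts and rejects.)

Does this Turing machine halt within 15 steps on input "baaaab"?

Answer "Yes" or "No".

Execution trace:
Initial: [q0]baaaab
Step 1: δ(q0, b) = (q0, a, R) → a[q0]aaaab
Step 2: δ(q0, a) = (q1, a, R) → aa[q1]aaab
Step 3: δ(q1, a) = (q0, a, R) → aaa[q0]aab
Step 4: δ(q0, a) = (q1, a, R) → aaaa[q1]ab
Step 5: δ(q1, a) = (q0, a, R) → aaaaa[q0]b
Step 6: δ(q0, b) = (q0, a, R) → aaaaaa[q0]□
Step 7: δ(q0, □) = (q0, b, R) → aaaaaab[q0]□
Step 8: δ(q0, □) = (q0, b, R) → aaaaaabb[q0]□
Step 9: δ(q0, □) = (q0, b, R) → aaaaaabbb[q0]□
Step 10: δ(q0, □) = (q0, b, R) → aaaaaabbbb[q0]□
Step 11: δ(q0, □) = (q0, b, R) → aaaaaabbbbb[q0]□
Step 12: δ(q0, □) = (q0, b, R) → aaaaaabbbbbb[q0]□
Step 13: δ(q0, □) = (q0, b, R) → aaaaaabbbbbbb[q0]□
Step 14: δ(q0, □) = (q0, b, R) → aaaaaabbbbbbbb[q0]□
Step 15: δ(q0, □) = (q0, b, R) → aaaaaabbbbbbbbb[q0]□

The machine has not reached a halting state after 15 steps.
The machine did not halt within the 15-step bound.

Answer: No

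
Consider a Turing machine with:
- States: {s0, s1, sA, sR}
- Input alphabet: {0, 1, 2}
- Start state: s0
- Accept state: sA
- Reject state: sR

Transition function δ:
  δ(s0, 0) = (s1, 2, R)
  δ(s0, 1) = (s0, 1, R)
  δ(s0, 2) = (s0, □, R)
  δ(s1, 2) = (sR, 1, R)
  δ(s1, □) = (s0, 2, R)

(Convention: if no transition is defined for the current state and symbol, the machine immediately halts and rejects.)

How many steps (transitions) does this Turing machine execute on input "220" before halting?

Execution trace:
Initial: [s0]220
Step 1: δ(s0, 2) = (s0, □, R) → □[s0]20
Step 2: δ(s0, 2) = (s0, □, R) → □□[s0]0
Step 3: δ(s0, 0) = (s1, 2, R) → □□2[s1]□
Step 4: δ(s1, □) = (s0, 2, R) → □□22[s0]□

No transition is defined for δ(s0, □). By convention the machine halts and rejects.

The machine executed 4 steps before halting.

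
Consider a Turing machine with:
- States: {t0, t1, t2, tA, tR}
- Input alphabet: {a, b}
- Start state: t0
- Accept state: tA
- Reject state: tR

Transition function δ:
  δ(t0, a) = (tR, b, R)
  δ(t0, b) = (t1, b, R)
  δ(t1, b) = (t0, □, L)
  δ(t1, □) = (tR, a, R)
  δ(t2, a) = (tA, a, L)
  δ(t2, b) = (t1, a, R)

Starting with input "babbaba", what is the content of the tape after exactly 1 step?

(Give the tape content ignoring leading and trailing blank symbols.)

Execution trace:
Initial: [t0]babbaba
Step 1: δ(t0, b) = (t1, b, R) → b[t1]abbaba

No transition is defined for δ(t1, a). By convention the machine halts and rejects.

After 1 step, the tape (ignoring leading/trailing blanks) is: babbaba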